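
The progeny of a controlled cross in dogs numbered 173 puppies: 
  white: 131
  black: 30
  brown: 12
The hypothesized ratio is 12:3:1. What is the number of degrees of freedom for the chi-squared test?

A goodness-of-fit test with 3 phenotype classes has df = 3 − 1 = 2.

2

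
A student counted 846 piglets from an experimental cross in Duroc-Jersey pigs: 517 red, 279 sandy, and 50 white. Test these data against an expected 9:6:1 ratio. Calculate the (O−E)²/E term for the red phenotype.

3.554

The 9:6:1 ratio has 16 parts, so with N = 846 the expected counts are:
  red: 846 × 9/16 = 475.875
  sandy: 846 × 6/16 = 317.25
  white: 846 × 1/16 = 52.875
Contribution of red: (517 − 475.875)² / 475.875 = 3.5540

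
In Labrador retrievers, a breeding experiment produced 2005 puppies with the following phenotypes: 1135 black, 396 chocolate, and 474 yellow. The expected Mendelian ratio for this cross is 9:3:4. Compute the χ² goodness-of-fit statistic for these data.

Total ratio parts = 16. Expected numbers out of 2005:
  black: 2005 × 9/16 = 1127.8125
  chocolate: 2005 × 3/16 = 375.9375
  yellow: 2005 × 4/16 = 501.25
χ² = Σ (O − E)² / E
  black: (1135 − 1127.8125)² / 1127.8125 = 0.0458
  chocolate: (396 − 375.9375)² / 375.9375 = 1.0707
  yellow: (474 − 501.25)² / 501.25 = 1.4814
χ² = 0.0458 + 1.0707 + 1.4814 = 2.5979 ≈ 2.598

2.598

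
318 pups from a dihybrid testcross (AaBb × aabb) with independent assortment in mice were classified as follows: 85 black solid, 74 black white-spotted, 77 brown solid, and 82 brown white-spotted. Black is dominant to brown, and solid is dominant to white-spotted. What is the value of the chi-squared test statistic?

0.918

A dihybrid testcross with independent assortment gives a 1:1:1:1 ratio.
Under the 1:1:1:1 hypothesis (Σ ratio = 4, N = 318):
  black solid: 318 × 1/4 = 79.5
  black white-spotted: 318 × 1/4 = 79.5
  brown solid: 318 × 1/4 = 79.5
  brown white-spotted: 318 × 1/4 = 79.5
χ² = Σ (O − E)² / E
  black solid: (85 − 79.5)² / 79.5 = 0.3805
  black white-spotted: (74 − 79.5)² / 79.5 = 0.3805
  brown solid: (77 − 79.5)² / 79.5 = 0.0786
  brown white-spotted: (82 − 79.5)² / 79.5 = 0.0786
χ² = 0.3805 + 0.3805 + 0.0786 + 0.0786 = 0.9182 ≈ 0.918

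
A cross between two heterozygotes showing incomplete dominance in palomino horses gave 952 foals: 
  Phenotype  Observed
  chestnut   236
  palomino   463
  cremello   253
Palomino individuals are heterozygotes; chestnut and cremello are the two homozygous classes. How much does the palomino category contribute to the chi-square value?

With incomplete dominance, a heterozygote × heterozygote cross gives a 1:2:1 phenotypic ratio.
Total ratio parts = 4. Expected numbers out of 952:
  chestnut: 952 × 1/4 = 238
  palomino: 952 × 2/4 = 476
  cremello: 952 × 1/4 = 238
Contribution of palomino: (463 − 476)² / 476 = 0.3550

0.355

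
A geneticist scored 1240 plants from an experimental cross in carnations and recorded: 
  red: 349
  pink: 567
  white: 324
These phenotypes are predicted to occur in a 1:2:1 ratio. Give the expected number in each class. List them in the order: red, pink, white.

310, 620, 310

Total ratio parts = 4. Expected numbers out of 1240:
  red: 1240 × 1/4 = 310
  pink: 1240 × 2/4 = 620
  white: 1240 × 1/4 = 310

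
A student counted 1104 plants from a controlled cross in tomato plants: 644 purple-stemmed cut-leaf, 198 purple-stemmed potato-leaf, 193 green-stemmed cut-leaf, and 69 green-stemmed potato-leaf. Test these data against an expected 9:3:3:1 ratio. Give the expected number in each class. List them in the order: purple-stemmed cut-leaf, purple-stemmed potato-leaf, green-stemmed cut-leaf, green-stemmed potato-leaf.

Total ratio parts = 16. Expected numbers out of 1104:
  purple-stemmed cut-leaf: 1104 × 9/16 = 621
  purple-stemmed potato-leaf: 1104 × 3/16 = 207
  green-stemmed cut-leaf: 1104 × 3/16 = 207
  green-stemmed potato-leaf: 1104 × 1/16 = 69

621, 207, 207, 69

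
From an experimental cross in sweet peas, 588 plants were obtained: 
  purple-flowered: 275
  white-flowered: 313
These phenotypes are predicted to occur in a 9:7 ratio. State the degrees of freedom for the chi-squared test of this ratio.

A goodness-of-fit test with 2 phenotype classes has df = 2 − 1 = 1.

1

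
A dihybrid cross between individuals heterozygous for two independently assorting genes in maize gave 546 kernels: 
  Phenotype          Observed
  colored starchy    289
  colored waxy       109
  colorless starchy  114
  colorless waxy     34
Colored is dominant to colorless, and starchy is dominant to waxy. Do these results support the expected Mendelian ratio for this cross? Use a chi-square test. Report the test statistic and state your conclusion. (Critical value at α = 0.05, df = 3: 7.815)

A dihybrid F₂ with independent assortment and complete dominance at both loci gives a 9:3:3:1 phenotypic ratio.
Expected counts for N = 546 under a 9:3:3:1 ratio (total parts = 16):
  colored starchy: 546 × 9/16 = 307.125
  colored waxy: 546 × 3/16 = 102.375
  colorless starchy: 546 × 3/16 = 102.375
  colorless waxy: 546 × 1/16 = 34.125
χ² = Σ (O − E)² / E
  colored starchy: (289 − 307.125)² / 307.125 = 1.0696
  colored waxy: (109 − 102.375)² / 102.375 = 0.4287
  colorless starchy: (114 − 102.375)² / 102.375 = 1.3201
  colorless waxy: (34 − 34.125)² / 34.125 = 0.0005
χ² = 1.0696 + 0.4287 + 1.3201 + 0.0005 = 2.8189 ≈ 2.819
Degrees of freedom = 4 − 1 = 3; critical value at α = 0.05 is 7.815.
Since 2.819 < 7.815, we fail to reject the null hypothesis — the data are consistent with the 9:3:3:1 ratio.

2.819; consistent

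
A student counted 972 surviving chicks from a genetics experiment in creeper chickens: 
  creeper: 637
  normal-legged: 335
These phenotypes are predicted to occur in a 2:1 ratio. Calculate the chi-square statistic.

Under the 2:1 hypothesis (Σ ratio = 3, N = 972):
  creeper: 972 × 2/3 = 648
  normal-legged: 972 × 1/3 = 324
χ² = Σ (O − E)² / E
  creeper: (637 − 648)² / 648 = 0.1867
  normal-legged: (335 − 324)² / 324 = 0.3735
χ² = 0.1867 + 0.3735 = 0.5602 ≈ 0.560

0.560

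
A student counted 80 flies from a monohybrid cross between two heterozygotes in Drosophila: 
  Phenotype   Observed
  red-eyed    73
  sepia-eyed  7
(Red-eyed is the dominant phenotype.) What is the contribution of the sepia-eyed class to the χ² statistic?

For a monohybrid cross between heterozygotes with complete dominance, the expected phenotypic ratio is 3:1.
Expected counts for N = 80 under a 3:1 ratio (total parts = 4):
  red-eyed: 80 × 3/4 = 60
  sepia-eyed: 80 × 1/4 = 20
Contribution of sepia-eyed: (7 − 20)² / 20 = 8.4500

8.450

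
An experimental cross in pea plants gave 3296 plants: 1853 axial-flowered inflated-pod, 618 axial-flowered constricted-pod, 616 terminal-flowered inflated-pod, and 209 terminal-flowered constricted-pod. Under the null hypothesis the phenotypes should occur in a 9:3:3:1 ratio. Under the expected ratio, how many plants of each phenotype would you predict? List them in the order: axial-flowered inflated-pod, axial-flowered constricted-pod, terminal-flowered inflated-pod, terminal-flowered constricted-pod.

1854, 618, 618, 206

Expected counts for N = 3296 under a 9:3:3:1 ratio (total parts = 16):
  axial-flowered inflated-pod: 3296 × 9/16 = 1854
  axial-flowered constricted-pod: 3296 × 3/16 = 618
  terminal-flowered inflated-pod: 3296 × 3/16 = 618
  terminal-flowered constricted-pod: 3296 × 1/16 = 206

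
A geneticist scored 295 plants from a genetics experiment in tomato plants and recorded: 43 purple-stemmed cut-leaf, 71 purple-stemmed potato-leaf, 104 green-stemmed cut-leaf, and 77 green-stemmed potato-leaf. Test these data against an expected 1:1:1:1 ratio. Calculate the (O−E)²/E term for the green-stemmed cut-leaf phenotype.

12.408

Total ratio parts = 4. Expected numbers out of 295:
  purple-stemmed cut-leaf: 295 × 1/4 = 73.75
  purple-stemmed potato-leaf: 295 × 1/4 = 73.75
  green-stemmed cut-leaf: 295 × 1/4 = 73.75
  green-stemmed potato-leaf: 295 × 1/4 = 73.75
Contribution of green-stemmed cut-leaf: (104 − 73.75)² / 73.75 = 12.4076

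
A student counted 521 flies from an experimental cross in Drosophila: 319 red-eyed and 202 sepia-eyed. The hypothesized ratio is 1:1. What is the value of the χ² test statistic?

26.274

Under the 1:1 hypothesis (Σ ratio = 2, N = 521):
  red-eyed: 521 × 1/2 = 260.5
  sepia-eyed: 521 × 1/2 = 260.5
χ² = Σ (O − E)² / E
  red-eyed: (319 − 260.5)² / 260.5 = 13.1372
  sepia-eyed: (202 − 260.5)² / 260.5 = 13.1372
χ² = 13.1372 + 13.1372 = 26.2744 ≈ 26.274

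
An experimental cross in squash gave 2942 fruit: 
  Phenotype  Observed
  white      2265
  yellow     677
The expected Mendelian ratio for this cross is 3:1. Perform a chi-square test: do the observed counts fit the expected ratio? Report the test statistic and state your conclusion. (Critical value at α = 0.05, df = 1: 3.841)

Expected counts for N = 2942 under a 3:1 ratio (total parts = 4):
  white: 2942 × 3/4 = 2206.5
  yellow: 2942 × 1/4 = 735.5
χ² = Σ (O − E)² / E
  white: (2265 − 2206.5)² / 2206.5 = 1.5510
  yellow: (677 − 735.5)² / 735.5 = 4.6530
χ² = 1.5510 + 4.6530 = 6.204
Degrees of freedom = 2 − 1 = 1; critical value at α = 0.05 is 3.841.
Since 6.204 > 3.841, we reject the null hypothesis — the data do not fit the 3:1 ratio.

6.204; not consistent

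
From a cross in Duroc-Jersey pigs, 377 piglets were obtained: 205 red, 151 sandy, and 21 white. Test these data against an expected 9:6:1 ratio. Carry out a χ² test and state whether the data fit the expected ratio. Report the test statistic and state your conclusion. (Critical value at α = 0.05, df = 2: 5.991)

The 9:6:1 ratio has 16 parts, so with N = 377 the expected counts are:
  red: 377 × 9/16 = 212.0625
  sandy: 377 × 6/16 = 141.375
  white: 377 × 1/16 = 23.5625
χ² = Σ (O − E)² / E
  red: (205 − 212.0625)² / 212.0625 = 0.2352
  sandy: (151 − 141.375)² / 141.375 = 0.6553
  white: (21 − 23.5625)² / 23.5625 = 0.2787
χ² = 0.2352 + 0.6553 + 0.2787 = 1.1692 ≈ 1.169
Degrees of freedom = 3 − 1 = 2; critical value at α = 0.05 is 5.991.
Since 1.169 < 5.991, we fail to reject the null hypothesis — the data are consistent with the 9:6:1 ratio.

1.169; consistent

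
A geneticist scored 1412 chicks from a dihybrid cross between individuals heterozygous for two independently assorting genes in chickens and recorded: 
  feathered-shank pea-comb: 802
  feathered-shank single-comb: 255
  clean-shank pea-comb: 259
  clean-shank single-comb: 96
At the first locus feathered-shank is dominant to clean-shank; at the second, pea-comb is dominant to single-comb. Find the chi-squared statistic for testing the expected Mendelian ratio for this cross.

A dihybrid F₂ with independent assortment and complete dominance at both loci gives a 9:3:3:1 phenotypic ratio.
Under the 9:3:3:1 hypothesis (Σ ratio = 16, N = 1412):
  feathered-shank pea-comb: 1412 × 9/16 = 794.25
  feathered-shank single-comb: 1412 × 3/16 = 264.75
  clean-shank pea-comb: 1412 × 3/16 = 264.75
  clean-shank single-comb: 1412 × 1/16 = 88.25
χ² = Σ (O − E)² / E
  feathered-shank pea-comb: (802 − 794.25)² / 794.25 = 0.0756
  feathered-shank single-comb: (255 − 264.75)² / 264.75 = 0.3591
  clean-shank pea-comb: (259 − 264.75)² / 264.75 = 0.1249
  clean-shank single-comb: (96 − 88.25)² / 88.25 = 0.6806
χ² = 0.0756 + 0.3591 + 0.1249 + 0.6806 = 1.2402 ≈ 1.240

1.240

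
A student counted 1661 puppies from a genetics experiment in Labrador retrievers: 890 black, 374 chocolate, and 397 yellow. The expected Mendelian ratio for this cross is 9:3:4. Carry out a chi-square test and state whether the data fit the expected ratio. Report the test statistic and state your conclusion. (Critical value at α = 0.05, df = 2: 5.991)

Under the 9:3:4 hypothesis (Σ ratio = 16, N = 1661):
  black: 1661 × 9/16 = 934.3125
  chocolate: 1661 × 3/16 = 311.4375
  yellow: 1661 × 4/16 = 415.25
χ² = Σ (O − E)² / E
  black: (890 − 934.3125)² / 934.3125 = 2.1016
  chocolate: (374 − 311.4375)² / 311.4375 = 12.5677
  yellow: (397 − 415.25)² / 415.25 = 0.8021
χ² = 2.1016 + 12.5677 + 0.8021 = 15.4714 ≈ 15.471
Degrees of freedom = 3 − 1 = 2; critical value at α = 0.05 is 5.991.
Since 15.471 > 5.991, we reject the null hypothesis — the data do not fit the 9:3:4 ratio.

15.471; not consistent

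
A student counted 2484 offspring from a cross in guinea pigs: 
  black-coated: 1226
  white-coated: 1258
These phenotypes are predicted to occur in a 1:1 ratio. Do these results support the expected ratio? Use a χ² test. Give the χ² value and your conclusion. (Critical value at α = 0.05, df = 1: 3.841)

0.412; consistent

The 1:1 ratio has 2 parts, so with N = 2484 the expected counts are:
  black-coated: 2484 × 1/2 = 1242
  white-coated: 2484 × 1/2 = 1242
χ² = Σ (O − E)² / E
  black-coated: (1226 − 1242)² / 1242 = 0.2061
  white-coated: (1258 − 1242)² / 1242 = 0.2061
χ² = 0.2061 + 0.2061 = 0.4122 ≈ 0.412
Degrees of freedom = 2 − 1 = 1; critical value at α = 0.05 is 3.841.
Since 0.412 < 3.841, we fail to reject the null hypothesis — the data are consistent with the 1:1 ratio.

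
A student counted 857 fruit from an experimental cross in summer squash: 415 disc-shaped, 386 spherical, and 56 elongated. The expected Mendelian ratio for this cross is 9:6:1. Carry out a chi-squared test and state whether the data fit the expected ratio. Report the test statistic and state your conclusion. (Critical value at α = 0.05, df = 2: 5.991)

Total ratio parts = 16. Expected numbers out of 857:
  disc-shaped: 857 × 9/16 = 482.0625
  spherical: 857 × 6/16 = 321.375
  elongated: 857 × 1/16 = 53.5625
χ² = Σ (O − E)² / E
  disc-shaped: (415 − 482.0625)² / 482.0625 = 9.3295
  spherical: (386 − 321.375)² / 321.375 = 12.9954
  elongated: (56 − 53.5625)² / 53.5625 = 0.1109
χ² = 9.3295 + 12.9954 + 0.1109 = 22.4358 ≈ 22.436
Degrees of freedom = 3 − 1 = 2; critical value at α = 0.05 is 5.991.
Since 22.436 > 5.991, we reject the null hypothesis — the data do not fit the 9:6:1 ratio.

22.436; not consistent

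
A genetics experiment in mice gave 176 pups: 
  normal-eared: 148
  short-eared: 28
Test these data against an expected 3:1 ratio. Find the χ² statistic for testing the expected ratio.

7.758

Total ratio parts = 4. Expected numbers out of 176:
  normal-eared: 176 × 3/4 = 132
  short-eared: 176 × 1/4 = 44
χ² = Σ (O − E)² / E
  normal-eared: (148 − 132)² / 132 = 1.9394
  short-eared: (28 − 44)² / 44 = 5.8182
χ² = 1.9394 + 5.8182 = 7.7576 ≈ 7.758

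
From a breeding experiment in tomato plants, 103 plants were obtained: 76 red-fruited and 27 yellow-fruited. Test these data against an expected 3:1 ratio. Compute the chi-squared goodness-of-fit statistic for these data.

0.081

The 3:1 ratio has 4 parts, so with N = 103 the expected counts are:
  red-fruited: 103 × 3/4 = 77.25
  yellow-fruited: 103 × 1/4 = 25.75
χ² = Σ (O − E)² / E
  red-fruited: (76 − 77.25)² / 77.25 = 0.0202
  yellow-fruited: (27 − 25.75)² / 25.75 = 0.0607
χ² = 0.0202 + 0.0607 = 0.0809 ≈ 0.081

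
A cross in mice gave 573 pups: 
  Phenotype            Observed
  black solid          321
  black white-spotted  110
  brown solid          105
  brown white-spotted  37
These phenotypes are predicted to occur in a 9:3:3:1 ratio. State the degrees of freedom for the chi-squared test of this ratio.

3

A goodness-of-fit test with 4 phenotype classes has df = 4 − 1 = 3.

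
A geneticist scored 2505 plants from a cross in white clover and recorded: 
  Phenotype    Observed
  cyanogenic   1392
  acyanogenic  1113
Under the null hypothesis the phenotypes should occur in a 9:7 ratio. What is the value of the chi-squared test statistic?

Total ratio parts = 16. Expected numbers out of 2505:
  cyanogenic: 2505 × 9/16 = 1409.0625
  acyanogenic: 2505 × 7/16 = 1095.9375
χ² = Σ (O − E)² / E
  cyanogenic: (1392 − 1409.0625)² / 1409.0625 = 0.2066
  acyanogenic: (1113 − 1095.9375)² / 1095.9375 = 0.2656
χ² = 0.2066 + 0.2656 = 0.4722 ≈ 0.472

0.472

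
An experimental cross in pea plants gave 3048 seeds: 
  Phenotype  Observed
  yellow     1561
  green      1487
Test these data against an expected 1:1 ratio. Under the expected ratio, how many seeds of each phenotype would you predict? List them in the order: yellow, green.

1524, 1524

Total ratio parts = 2. Expected numbers out of 3048:
  yellow: 3048 × 1/2 = 1524
  green: 3048 × 1/2 = 1524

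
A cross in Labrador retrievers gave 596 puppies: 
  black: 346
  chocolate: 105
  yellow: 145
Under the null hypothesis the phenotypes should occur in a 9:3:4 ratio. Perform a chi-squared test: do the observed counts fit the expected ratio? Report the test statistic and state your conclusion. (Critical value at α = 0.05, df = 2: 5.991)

Total ratio parts = 16. Expected numbers out of 596:
  black: 596 × 9/16 = 335.25
  chocolate: 596 × 3/16 = 111.75
  yellow: 596 × 4/16 = 149
χ² = Σ (O − E)² / E
  black: (346 − 335.25)² / 335.25 = 0.3447
  chocolate: (105 − 111.75)² / 111.75 = 0.4077
  yellow: (145 − 149)² / 149 = 0.1074
χ² = 0.3447 + 0.4077 + 0.1074 = 0.8598 ≈ 0.860
Degrees of freedom = 3 − 1 = 2; critical value at α = 0.05 is 5.991.
Since 0.860 < 5.991, we fail to reject the null hypothesis — the data are consistent with the 9:3:4 ratio.

0.860; consistent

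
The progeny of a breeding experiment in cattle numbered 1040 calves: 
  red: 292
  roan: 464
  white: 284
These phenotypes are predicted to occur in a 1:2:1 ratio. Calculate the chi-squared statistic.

Expected counts for N = 1040 under a 1:2:1 ratio (total parts = 4):
  red: 1040 × 1/4 = 260
  roan: 1040 × 2/4 = 520
  white: 1040 × 1/4 = 260
χ² = Σ (O − E)² / E
  red: (292 − 260)² / 260 = 3.9385
  roan: (464 − 520)² / 520 = 6.0308
  white: (284 − 260)² / 260 = 2.2154
χ² = 3.9385 + 6.0308 + 2.2154 = 12.1847 ≈ 12.185

12.185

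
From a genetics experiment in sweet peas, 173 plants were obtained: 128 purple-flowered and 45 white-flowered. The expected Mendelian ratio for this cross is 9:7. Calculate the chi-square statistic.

22.120

Under the 9:7 hypothesis (Σ ratio = 16, N = 173):
  purple-flowered: 173 × 9/16 = 97.3125
  white-flowered: 173 × 7/16 = 75.6875
χ² = Σ (O − E)² / E
  purple-flowered: (128 − 97.3125)² / 97.3125 = 9.6773
  white-flowered: (45 − 75.6875)² / 75.6875 = 12.4422
χ² = 9.6773 + 12.4422 = 22.1195 ≈ 22.120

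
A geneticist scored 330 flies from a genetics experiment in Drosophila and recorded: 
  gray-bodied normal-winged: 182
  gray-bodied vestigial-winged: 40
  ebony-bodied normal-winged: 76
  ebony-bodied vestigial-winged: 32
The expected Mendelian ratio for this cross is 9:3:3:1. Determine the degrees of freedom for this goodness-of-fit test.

3

A goodness-of-fit test with 4 phenotype classes has df = 4 − 1 = 3.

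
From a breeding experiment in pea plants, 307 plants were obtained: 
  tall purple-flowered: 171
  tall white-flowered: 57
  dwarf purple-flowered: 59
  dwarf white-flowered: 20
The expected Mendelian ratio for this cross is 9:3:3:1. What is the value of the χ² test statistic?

0.092

Expected counts for N = 307 under a 9:3:3:1 ratio (total parts = 16):
  tall purple-flowered: 307 × 9/16 = 172.6875
  tall white-flowered: 307 × 3/16 = 57.5625
  dwarf purple-flowered: 307 × 3/16 = 57.5625
  dwarf white-flowered: 307 × 1/16 = 19.1875
χ² = Σ (O − E)² / E
  tall purple-flowered: (171 − 172.6875)² / 172.6875 = 0.0165
  tall white-flowered: (57 − 57.5625)² / 57.5625 = 0.0055
  dwarf purple-flowered: (59 − 57.5625)² / 57.5625 = 0.0359
  dwarf white-flowered: (20 − 19.1875)² / 19.1875 = 0.0344
χ² = 0.0165 + 0.0055 + 0.0359 + 0.0344 = 0.0923 ≈ 0.092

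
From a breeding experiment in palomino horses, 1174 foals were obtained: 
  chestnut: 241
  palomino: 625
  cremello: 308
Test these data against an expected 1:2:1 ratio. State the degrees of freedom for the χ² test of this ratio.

A goodness-of-fit test with 3 phenotype classes has df = 3 − 1 = 2.

2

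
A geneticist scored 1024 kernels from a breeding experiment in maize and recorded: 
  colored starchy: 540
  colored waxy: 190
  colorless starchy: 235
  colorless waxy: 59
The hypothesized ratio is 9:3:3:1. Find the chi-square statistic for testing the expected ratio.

12.292

Under the 9:3:3:1 hypothesis (Σ ratio = 16, N = 1024):
  colored starchy: 1024 × 9/16 = 576
  colored waxy: 1024 × 3/16 = 192
  colorless starchy: 1024 × 3/16 = 192
  colorless waxy: 1024 × 1/16 = 64
χ² = Σ (O − E)² / E
  colored starchy: (540 − 576)² / 576 = 2.2500
  colored waxy: (190 − 192)² / 192 = 0.0208
  colorless starchy: (235 − 192)² / 192 = 9.6302
  colorless waxy: (59 − 64)² / 64 = 0.3906
χ² = 2.2500 + 0.0208 + 9.6302 + 0.3906 = 12.2916 ≈ 12.292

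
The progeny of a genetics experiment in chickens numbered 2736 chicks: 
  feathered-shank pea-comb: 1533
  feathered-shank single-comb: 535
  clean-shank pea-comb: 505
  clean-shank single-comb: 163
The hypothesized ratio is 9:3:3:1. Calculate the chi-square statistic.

1.466

Under the 9:3:3:1 hypothesis (Σ ratio = 16, N = 2736):
  feathered-shank pea-comb: 2736 × 9/16 = 1539
  feathered-shank single-comb: 2736 × 3/16 = 513
  clean-shank pea-comb: 2736 × 3/16 = 513
  clean-shank single-comb: 2736 × 1/16 = 171
χ² = Σ (O − E)² / E
  feathered-shank pea-comb: (1533 − 1539)² / 1539 = 0.0234
  feathered-shank single-comb: (535 − 513)² / 513 = 0.9435
  clean-shank pea-comb: (505 − 513)² / 513 = 0.1248
  clean-shank single-comb: (163 − 171)² / 171 = 0.3743
χ² = 0.0234 + 0.9435 + 0.1248 + 0.3743 = 1.466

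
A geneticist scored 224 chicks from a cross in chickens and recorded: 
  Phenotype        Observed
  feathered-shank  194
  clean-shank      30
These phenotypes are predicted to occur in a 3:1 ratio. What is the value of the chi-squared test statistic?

The 3:1 ratio has 4 parts, so with N = 224 the expected counts are:
  feathered-shank: 224 × 3/4 = 168
  clean-shank: 224 × 1/4 = 56
χ² = Σ (O − E)² / E
  feathered-shank: (194 − 168)² / 168 = 4.0238
  clean-shank: (30 − 56)² / 56 = 12.0714
χ² = 4.0238 + 12.0714 = 16.0952 ≈ 16.095

16.095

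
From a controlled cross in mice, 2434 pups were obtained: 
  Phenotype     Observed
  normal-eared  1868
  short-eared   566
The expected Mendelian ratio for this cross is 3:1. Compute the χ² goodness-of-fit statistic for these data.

3.958

Under the 3:1 hypothesis (Σ ratio = 4, N = 2434):
  normal-eared: 2434 × 3/4 = 1825.5
  short-eared: 2434 × 1/4 = 608.5
χ² = Σ (O − E)² / E
  normal-eared: (1868 − 1825.5)² / 1825.5 = 0.9895
  short-eared: (566 − 608.5)² / 608.5 = 2.9684
χ² = 0.9895 + 2.9684 = 3.9579 ≈ 3.958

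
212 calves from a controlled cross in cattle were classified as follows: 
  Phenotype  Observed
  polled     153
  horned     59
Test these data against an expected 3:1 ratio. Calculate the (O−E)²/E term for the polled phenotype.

The 3:1 ratio has 4 parts, so with N = 212 the expected counts are:
  polled: 212 × 3/4 = 159
  horned: 212 × 1/4 = 53
Contribution of polled: (153 − 159)² / 159 = 0.2264

0.226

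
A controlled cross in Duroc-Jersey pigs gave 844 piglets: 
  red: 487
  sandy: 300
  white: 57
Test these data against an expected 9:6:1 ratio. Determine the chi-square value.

1.519

The 9:6:1 ratio has 16 parts, so with N = 844 the expected counts are:
  red: 844 × 9/16 = 474.75
  sandy: 844 × 6/16 = 316.5
  white: 844 × 1/16 = 52.75
χ² = Σ (O − E)² / E
  red: (487 − 474.75)² / 474.75 = 0.3161
  sandy: (300 − 316.5)² / 316.5 = 0.8602
  white: (57 − 52.75)² / 52.75 = 0.3424
χ² = 0.3161 + 0.8602 + 0.3424 = 1.5187 ≈ 1.519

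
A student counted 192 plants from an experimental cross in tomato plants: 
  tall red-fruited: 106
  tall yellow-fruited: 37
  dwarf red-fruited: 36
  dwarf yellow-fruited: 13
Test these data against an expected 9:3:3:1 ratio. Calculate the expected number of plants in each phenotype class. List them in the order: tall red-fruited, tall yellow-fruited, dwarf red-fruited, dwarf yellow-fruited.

108, 36, 36, 12

Expected counts for N = 192 under a 9:3:3:1 ratio (total parts = 16):
  tall red-fruited: 192 × 9/16 = 108
  tall yellow-fruited: 192 × 3/16 = 36
  dwarf red-fruited: 192 × 3/16 = 36
  dwarf yellow-fruited: 192 × 1/16 = 12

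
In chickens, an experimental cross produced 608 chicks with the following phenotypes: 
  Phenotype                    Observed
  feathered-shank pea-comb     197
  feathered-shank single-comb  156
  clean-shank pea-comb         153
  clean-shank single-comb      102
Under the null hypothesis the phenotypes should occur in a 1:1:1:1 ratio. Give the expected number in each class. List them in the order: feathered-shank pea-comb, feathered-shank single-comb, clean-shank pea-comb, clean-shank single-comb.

152, 152, 152, 152

The 1:1:1:1 ratio has 4 parts, so with N = 608 the expected counts are:
  feathered-shank pea-comb: 608 × 1/4 = 152
  feathered-shank single-comb: 608 × 1/4 = 152
  clean-shank pea-comb: 608 × 1/4 = 152
  clean-shank single-comb: 608 × 1/4 = 152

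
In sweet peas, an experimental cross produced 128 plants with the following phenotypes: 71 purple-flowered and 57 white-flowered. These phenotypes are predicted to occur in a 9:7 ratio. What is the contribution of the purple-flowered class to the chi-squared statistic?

Expected counts for N = 128 under a 9:7 ratio (total parts = 16):
  purple-flowered: 128 × 9/16 = 72
  white-flowered: 128 × 7/16 = 56
Contribution of purple-flowered: (71 − 72)² / 72 = 0.0139

0.014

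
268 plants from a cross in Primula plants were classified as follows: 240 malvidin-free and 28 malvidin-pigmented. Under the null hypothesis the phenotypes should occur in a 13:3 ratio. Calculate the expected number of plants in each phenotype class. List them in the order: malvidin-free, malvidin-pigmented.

217.75, 50.25

Total ratio parts = 16. Expected numbers out of 268:
  malvidin-free: 268 × 13/16 = 217.75
  malvidin-pigmented: 268 × 3/16 = 50.25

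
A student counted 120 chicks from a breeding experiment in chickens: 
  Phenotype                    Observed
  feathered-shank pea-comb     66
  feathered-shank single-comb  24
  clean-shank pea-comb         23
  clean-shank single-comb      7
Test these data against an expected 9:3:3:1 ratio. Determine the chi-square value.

0.178

The 9:3:3:1 ratio has 16 parts, so with N = 120 the expected counts are:
  feathered-shank pea-comb: 120 × 9/16 = 67.5
  feathered-shank single-comb: 120 × 3/16 = 22.5
  clean-shank pea-comb: 120 × 3/16 = 22.5
  clean-shank single-comb: 120 × 1/16 = 7.5
χ² = Σ (O − E)² / E
  feathered-shank pea-comb: (66 − 67.5)² / 67.5 = 0.0333
  feathered-shank single-comb: (24 − 22.5)² / 22.5 = 0.1000
  clean-shank pea-comb: (23 − 22.5)² / 22.5 = 0.0111
  clean-shank single-comb: (7 − 7.5)² / 7.5 = 0.0333
χ² = 0.0333 + 0.1000 + 0.0111 + 0.0333 = 0.1777 ≈ 0.178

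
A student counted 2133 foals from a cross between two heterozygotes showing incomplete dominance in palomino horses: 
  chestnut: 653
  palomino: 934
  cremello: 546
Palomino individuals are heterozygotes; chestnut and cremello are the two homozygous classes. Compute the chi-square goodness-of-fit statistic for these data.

With incomplete dominance, a heterozygote × heterozygote cross gives a 1:2:1 phenotypic ratio.
Under the 1:2:1 hypothesis (Σ ratio = 4, N = 2133):
  chestnut: 2133 × 1/4 = 533.25
  palomino: 2133 × 2/4 = 1066.5
  cremello: 2133 × 1/4 = 533.25
χ² = Σ (O − E)² / E
  chestnut: (653 − 533.25)² / 533.25 = 26.8918
  palomino: (934 − 1066.5)² / 1066.5 = 16.4616
  cremello: (546 − 533.25)² / 533.25 = 0.3049
χ² = 26.8918 + 16.4616 + 0.3049 = 43.6583 ≈ 43.658

43.658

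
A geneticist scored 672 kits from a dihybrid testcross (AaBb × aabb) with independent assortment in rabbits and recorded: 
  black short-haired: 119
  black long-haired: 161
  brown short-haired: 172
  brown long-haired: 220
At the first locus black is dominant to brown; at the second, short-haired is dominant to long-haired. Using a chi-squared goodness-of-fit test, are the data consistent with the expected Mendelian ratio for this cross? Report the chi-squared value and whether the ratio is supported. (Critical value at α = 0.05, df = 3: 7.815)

30.774; not consistent

A dihybrid testcross with independent assortment gives a 1:1:1:1 ratio.
Total ratio parts = 4. Expected numbers out of 672:
  black short-haired: 672 × 1/4 = 168
  black long-haired: 672 × 1/4 = 168
  brown short-haired: 672 × 1/4 = 168
  brown long-haired: 672 × 1/4 = 168
χ² = Σ (O − E)² / E
  black short-haired: (119 − 168)² / 168 = 14.2917
  black long-haired: (161 − 168)² / 168 = 0.2917
  brown short-haired: (172 − 168)² / 168 = 0.0952
  brown long-haired: (220 − 168)² / 168 = 16.0952
χ² = 14.2917 + 0.2917 + 0.0952 + 16.0952 = 30.7738 ≈ 30.774
Degrees of freedom = 4 − 1 = 3; critical value at α = 0.05 is 7.815.
Since 30.774 > 7.815, we reject the null hypothesis — the data do not fit the 1:1:1:1 ratio.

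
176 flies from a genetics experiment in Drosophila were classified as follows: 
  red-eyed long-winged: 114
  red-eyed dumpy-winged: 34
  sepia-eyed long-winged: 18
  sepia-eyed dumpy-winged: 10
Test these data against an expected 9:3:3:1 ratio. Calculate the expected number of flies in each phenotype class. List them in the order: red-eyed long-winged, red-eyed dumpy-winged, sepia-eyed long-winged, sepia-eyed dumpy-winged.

99, 33, 33, 11

The 9:3:3:1 ratio has 16 parts, so with N = 176 the expected counts are:
  red-eyed long-winged: 176 × 9/16 = 99
  red-eyed dumpy-winged: 176 × 3/16 = 33
  sepia-eyed long-winged: 176 × 3/16 = 33
  sepia-eyed dumpy-winged: 176 × 1/16 = 11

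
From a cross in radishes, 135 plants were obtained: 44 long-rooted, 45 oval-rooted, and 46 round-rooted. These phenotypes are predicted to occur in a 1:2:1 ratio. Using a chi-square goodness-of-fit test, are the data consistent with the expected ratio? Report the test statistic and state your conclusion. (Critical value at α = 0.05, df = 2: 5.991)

Under the 1:2:1 hypothesis (Σ ratio = 4, N = 135):
  long-rooted: 135 × 1/4 = 33.75
  oval-rooted: 135 × 2/4 = 67.5
  round-rooted: 135 × 1/4 = 33.75
χ² = Σ (O − E)² / E
  long-rooted: (44 − 33.75)² / 33.75 = 3.1130
  oval-rooted: (45 − 67.5)² / 67.5 = 7.5000
  round-rooted: (46 − 33.75)² / 33.75 = 4.4463
χ² = 3.1130 + 7.5000 + 4.4463 = 15.0593 ≈ 15.059
Degrees of freedom = 3 − 1 = 2; critical value at α = 0.05 is 5.991.
Since 15.059 > 5.991, we reject the null hypothesis — the data do not fit the 1:2:1 ratio.

15.059; not consistent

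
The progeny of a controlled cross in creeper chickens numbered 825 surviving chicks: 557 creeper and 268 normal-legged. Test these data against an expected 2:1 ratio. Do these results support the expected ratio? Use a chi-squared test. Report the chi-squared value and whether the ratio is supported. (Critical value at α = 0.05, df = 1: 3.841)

Expected counts for N = 825 under a 2:1 ratio (total parts = 3):
  creeper: 825 × 2/3 = 550
  normal-legged: 825 × 1/3 = 275
χ² = Σ (O − E)² / E
  creeper: (557 − 550)² / 550 = 0.0891
  normal-legged: (268 − 275)² / 275 = 0.1782
χ² = 0.0891 + 0.1782 = 0.2673 ≈ 0.267
Degrees of freedom = 2 − 1 = 1; critical value at α = 0.05 is 3.841.
Since 0.267 < 3.841, we fail to reject the null hypothesis — the data are consistent with the 2:1 ratio.

0.267; consistent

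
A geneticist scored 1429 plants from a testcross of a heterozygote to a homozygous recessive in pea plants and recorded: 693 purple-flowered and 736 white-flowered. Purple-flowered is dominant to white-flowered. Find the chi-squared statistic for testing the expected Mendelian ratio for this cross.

1.294

A testcross of a heterozygote (Aa × aa) gives a 1:1 phenotypic ratio.
Total ratio parts = 2. Expected numbers out of 1429:
  purple-flowered: 1429 × 1/2 = 714.5
  white-flowered: 1429 × 1/2 = 714.5
χ² = Σ (O − E)² / E
  purple-flowered: (693 − 714.5)² / 714.5 = 0.6470
  white-flowered: (736 − 714.5)² / 714.5 = 0.6470
χ² = 0.6470 + 0.6470 = 1.294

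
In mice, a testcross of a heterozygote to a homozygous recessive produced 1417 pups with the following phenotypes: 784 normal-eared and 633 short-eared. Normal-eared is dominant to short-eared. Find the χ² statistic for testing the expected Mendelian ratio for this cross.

A testcross of a heterozygote (Aa × aa) gives a 1:1 phenotypic ratio.
The 1:1 ratio has 2 parts, so with N = 1417 the expected counts are:
  normal-eared: 1417 × 1/2 = 708.5
  short-eared: 1417 × 1/2 = 708.5
χ² = Σ (O − E)² / E
  normal-eared: (784 − 708.5)² / 708.5 = 8.0455
  short-eared: (633 − 708.5)² / 708.5 = 8.0455
χ² = 8.0455 + 8.0455 = 16.091

16.091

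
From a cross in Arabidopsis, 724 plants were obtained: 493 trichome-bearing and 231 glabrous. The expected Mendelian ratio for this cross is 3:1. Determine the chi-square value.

18.416

The 3:1 ratio has 4 parts, so with N = 724 the expected counts are:
  trichome-bearing: 724 × 3/4 = 543
  glabrous: 724 × 1/4 = 181
χ² = Σ (O − E)² / E
  trichome-bearing: (493 − 543)² / 543 = 4.6041
  glabrous: (231 − 181)² / 181 = 13.8122
χ² = 4.6041 + 13.8122 = 18.4163 ≈ 18.416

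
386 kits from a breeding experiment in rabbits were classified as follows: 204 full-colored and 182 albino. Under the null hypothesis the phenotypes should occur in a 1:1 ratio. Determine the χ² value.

Under the 1:1 hypothesis (Σ ratio = 2, N = 386):
  full-colored: 386 × 1/2 = 193
  albino: 386 × 1/2 = 193
χ² = Σ (O − E)² / E
  full-colored: (204 − 193)² / 193 = 0.6269
  albino: (182 − 193)² / 193 = 0.6269
χ² = 0.6269 + 0.6269 = 1.2538 ≈ 1.254

1.254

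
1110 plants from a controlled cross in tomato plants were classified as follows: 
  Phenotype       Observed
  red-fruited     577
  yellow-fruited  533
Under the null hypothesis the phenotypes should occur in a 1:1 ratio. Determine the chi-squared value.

1.744

Under the 1:1 hypothesis (Σ ratio = 2, N = 1110):
  red-fruited: 1110 × 1/2 = 555
  yellow-fruited: 1110 × 1/2 = 555
χ² = Σ (O − E)² / E
  red-fruited: (577 − 555)² / 555 = 0.8721
  yellow-fruited: (533 − 555)² / 555 = 0.8721
χ² = 0.8721 + 0.8721 = 1.7442 ≈ 1.744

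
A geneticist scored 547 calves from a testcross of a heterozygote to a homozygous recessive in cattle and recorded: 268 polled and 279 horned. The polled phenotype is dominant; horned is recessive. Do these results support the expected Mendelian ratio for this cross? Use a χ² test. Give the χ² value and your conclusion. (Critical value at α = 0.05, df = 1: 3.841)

0.221; consistent

A testcross of a heterozygote (Aa × aa) gives a 1:1 phenotypic ratio.
Expected counts for N = 547 under a 1:1 ratio (total parts = 2):
  polled: 547 × 1/2 = 273.5
  horned: 547 × 1/2 = 273.5
χ² = Σ (O − E)² / E
  polled: (268 − 273.5)² / 273.5 = 0.1106
  horned: (279 − 273.5)² / 273.5 = 0.1106
χ² = 0.1106 + 0.1106 = 0.2212 ≈ 0.221
Degrees of freedom = 2 − 1 = 1; critical value at α = 0.05 is 3.841.
Since 0.221 < 3.841, we fail to reject the null hypothesis — the data are consistent with the 1:1 ratio.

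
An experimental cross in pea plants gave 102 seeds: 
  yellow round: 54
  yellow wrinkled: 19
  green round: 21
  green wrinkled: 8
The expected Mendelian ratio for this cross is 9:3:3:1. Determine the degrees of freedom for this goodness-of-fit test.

A goodness-of-fit test with 4 phenotype classes has df = 4 − 1 = 3.

3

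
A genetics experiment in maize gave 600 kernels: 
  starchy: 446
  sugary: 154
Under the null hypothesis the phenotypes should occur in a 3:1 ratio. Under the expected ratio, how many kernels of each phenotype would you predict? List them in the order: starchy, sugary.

Under the 3:1 hypothesis (Σ ratio = 4, N = 600):
  starchy: 600 × 3/4 = 450
  sugary: 600 × 1/4 = 150

450, 150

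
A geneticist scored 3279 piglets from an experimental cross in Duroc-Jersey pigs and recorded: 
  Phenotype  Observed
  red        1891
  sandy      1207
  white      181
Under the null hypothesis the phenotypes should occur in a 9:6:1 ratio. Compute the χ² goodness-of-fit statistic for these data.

Expected counts for N = 3279 under a 9:6:1 ratio (total parts = 16):
  red: 3279 × 9/16 = 1844.4375
  sandy: 3279 × 6/16 = 1229.625
  white: 3279 × 1/16 = 204.9375
χ² = Σ (O − E)² / E
  red: (1891 − 1844.4375)² / 1844.4375 = 1.1755
  sandy: (1207 − 1229.625)² / 1229.625 = 0.4163
  white: (181 − 204.9375)² / 204.9375 = 2.7960
χ² = 1.1755 + 0.4163 + 2.7960 = 4.3878 ≈ 4.388

4.388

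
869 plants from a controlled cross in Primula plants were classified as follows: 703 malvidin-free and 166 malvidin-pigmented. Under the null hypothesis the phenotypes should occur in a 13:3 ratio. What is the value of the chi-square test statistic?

Expected counts for N = 869 under a 13:3 ratio (total parts = 16):
  malvidin-free: 869 × 13/16 = 706.0625
  malvidin-pigmented: 869 × 3/16 = 162.9375
χ² = Σ (O − E)² / E
  malvidin-free: (703 − 706.0625)² / 706.0625 = 0.0133
  malvidin-pigmented: (166 − 162.9375)² / 162.9375 = 0.0576
χ² = 0.0133 + 0.0576 = 0.0709 ≈ 0.071

0.071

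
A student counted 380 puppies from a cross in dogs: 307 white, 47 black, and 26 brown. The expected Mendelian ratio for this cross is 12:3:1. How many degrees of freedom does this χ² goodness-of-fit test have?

2

A goodness-of-fit test with 3 phenotype classes has df = 3 − 1 = 2.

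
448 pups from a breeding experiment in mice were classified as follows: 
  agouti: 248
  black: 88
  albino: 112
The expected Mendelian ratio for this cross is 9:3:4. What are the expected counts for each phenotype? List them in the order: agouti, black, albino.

252, 84, 112

The 9:3:4 ratio has 16 parts, so with N = 448 the expected counts are:
  agouti: 448 × 9/16 = 252
  black: 448 × 3/16 = 84
  albino: 448 × 4/16 = 112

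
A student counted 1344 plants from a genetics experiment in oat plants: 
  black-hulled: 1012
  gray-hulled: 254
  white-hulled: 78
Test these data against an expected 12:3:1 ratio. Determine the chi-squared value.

The 12:3:1 ratio has 16 parts, so with N = 1344 the expected counts are:
  black-hulled: 1344 × 12/16 = 1008
  gray-hulled: 1344 × 3/16 = 252
  white-hulled: 1344 × 1/16 = 84
χ² = Σ (O − E)² / E
  black-hulled: (1012 − 1008)² / 1008 = 0.0159
  gray-hulled: (254 − 252)² / 252 = 0.0159
  white-hulled: (78 − 84)² / 84 = 0.4286
χ² = 0.0159 + 0.0159 + 0.4286 = 0.4604 ≈ 0.460

0.460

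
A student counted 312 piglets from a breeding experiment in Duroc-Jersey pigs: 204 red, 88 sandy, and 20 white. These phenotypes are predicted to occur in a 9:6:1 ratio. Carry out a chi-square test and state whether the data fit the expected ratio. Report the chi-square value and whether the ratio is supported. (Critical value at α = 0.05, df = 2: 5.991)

Expected counts for N = 312 under a 9:6:1 ratio (total parts = 16):
  red: 312 × 9/16 = 175.5
  sandy: 312 × 6/16 = 117
  white: 312 × 1/16 = 19.5
χ² = Σ (O − E)² / E
  red: (204 − 175.5)² / 175.5 = 4.6282
  sandy: (88 − 117)² / 117 = 7.1880
  white: (20 − 19.5)² / 19.5 = 0.0128
χ² = 4.6282 + 7.1880 + 0.0128 = 11.829
Degrees of freedom = 3 − 1 = 2; critical value at α = 0.05 is 5.991.
Since 11.829 > 5.991, we reject the null hypothesis — the data do not fit the 9:6:1 ratio.

11.829; not consistent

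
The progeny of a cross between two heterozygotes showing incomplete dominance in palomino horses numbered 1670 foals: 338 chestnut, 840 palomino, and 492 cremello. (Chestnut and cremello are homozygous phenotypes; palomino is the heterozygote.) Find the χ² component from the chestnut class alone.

With incomplete dominance, a heterozygote × heterozygote cross gives a 1:2:1 phenotypic ratio.
The 1:2:1 ratio has 4 parts, so with N = 1670 the expected counts are:
  chestnut: 1670 × 1/4 = 417.5
  palomino: 1670 × 2/4 = 835
  cremello: 1670 × 1/4 = 417.5
Contribution of chestnut: (338 − 417.5)² / 417.5 = 15.1383

15.138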